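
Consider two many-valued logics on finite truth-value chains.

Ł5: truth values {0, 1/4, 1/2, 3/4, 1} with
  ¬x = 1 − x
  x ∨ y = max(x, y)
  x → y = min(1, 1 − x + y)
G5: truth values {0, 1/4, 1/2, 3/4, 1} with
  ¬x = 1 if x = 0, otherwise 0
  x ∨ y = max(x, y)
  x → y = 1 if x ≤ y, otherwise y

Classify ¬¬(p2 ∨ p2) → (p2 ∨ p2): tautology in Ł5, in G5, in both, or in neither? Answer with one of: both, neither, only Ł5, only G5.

only Ł5

In Ł5: every assignment gives 1 — tautology.
In G5: at p2 = 1/4 the value is 1/4 — not a tautology.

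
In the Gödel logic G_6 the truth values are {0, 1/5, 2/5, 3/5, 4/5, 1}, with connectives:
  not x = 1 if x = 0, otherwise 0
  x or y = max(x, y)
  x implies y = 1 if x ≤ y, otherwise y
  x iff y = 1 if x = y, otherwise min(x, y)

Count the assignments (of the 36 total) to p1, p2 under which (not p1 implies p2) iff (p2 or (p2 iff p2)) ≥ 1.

31

value 1: 31 assignments (counts)
value 4/5: 1 assignment
value 3/5: 1 assignment
value 2/5: 1 assignment
value 1/5: 1 assignment
value 0: 1 assignment
So 31 of the 36 assignments meet the threshold.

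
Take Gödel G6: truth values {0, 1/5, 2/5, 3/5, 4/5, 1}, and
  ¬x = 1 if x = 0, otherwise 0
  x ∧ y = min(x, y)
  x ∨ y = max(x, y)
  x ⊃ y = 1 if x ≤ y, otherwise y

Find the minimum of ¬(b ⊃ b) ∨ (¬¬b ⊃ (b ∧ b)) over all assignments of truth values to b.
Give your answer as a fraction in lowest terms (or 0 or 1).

Take b = 1/5:
b ⊃ b = 1/5 ⊃ 1/5 = 1
¬(b ⊃ b) = ¬1 = 0
¬b = ¬1/5 = 0
¬¬b = ¬0 = 1
b ∧ b = 1/5 ∧ 1/5 = 1/5
¬¬b ⊃ (b ∧ b) = 1 ⊃ 1/5 = 1/5
¬(b ⊃ b) ∨ (¬¬b ⊃ (b ∧ b)) = 0 ∨ 1/5 = 1/5
No assignment yields a value below 1/5, so this is the minimum.

1/5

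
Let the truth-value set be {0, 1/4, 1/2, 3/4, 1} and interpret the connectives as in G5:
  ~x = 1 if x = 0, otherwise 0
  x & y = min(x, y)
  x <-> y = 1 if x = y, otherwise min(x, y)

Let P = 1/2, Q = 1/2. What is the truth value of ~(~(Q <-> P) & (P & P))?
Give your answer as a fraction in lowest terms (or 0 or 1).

Q <-> P = 1/2 <-> 1/2 = 1
~(Q <-> P) = ~1 = 0
P & P = 1/2 & 1/2 = 1/2
~(Q <-> P) & (P & P) = 0 & 1/2 = 0
~(~(Q <-> P) & (P & P)) = ~0 = 1

1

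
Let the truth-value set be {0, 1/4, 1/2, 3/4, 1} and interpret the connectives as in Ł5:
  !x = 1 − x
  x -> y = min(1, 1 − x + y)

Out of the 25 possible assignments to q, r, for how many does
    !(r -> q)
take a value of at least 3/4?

3

value 1: 1 assignment (counts)
value 3/4: 2 assignments (counts)
value 1/2: 3 assignments
value 1/4: 4 assignments
value 0: 15 assignments
So 3 of the 25 assignments meet the threshold.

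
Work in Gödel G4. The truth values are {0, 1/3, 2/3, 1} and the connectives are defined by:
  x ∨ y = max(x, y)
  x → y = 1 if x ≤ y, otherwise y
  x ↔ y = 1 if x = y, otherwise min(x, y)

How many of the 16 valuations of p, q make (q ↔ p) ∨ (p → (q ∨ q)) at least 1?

10

p = 0, q = 0 ↦ 1  ≥
p = 0, q = 1/3 ↦ 1  ≥
p = 0, q = 2/3 ↦ 1  ≥
p = 0, q = 1 ↦ 1  ≥
p = 1/3, q = 0 ↦ 0  <
p = 1/3, q = 1/3 ↦ 1  ≥
p = 1/3, q = 2/3 ↦ 1  ≥
p = 1/3, q = 1 ↦ 1  ≥
p = 2/3, q = 0 ↦ 0  <
p = 2/3, q = 1/3 ↦ 1/3  <
p = 2/3, q = 2/3 ↦ 1  ≥
p = 2/3, q = 1 ↦ 1  ≥
p = 1, q = 0 ↦ 0  <
p = 1, q = 1/3 ↦ 1/3  <
p = 1, q = 2/3 ↦ 2/3  <
p = 1, q = 1 ↦ 1  ≥
So 10 of the 16 assignments meet the threshold.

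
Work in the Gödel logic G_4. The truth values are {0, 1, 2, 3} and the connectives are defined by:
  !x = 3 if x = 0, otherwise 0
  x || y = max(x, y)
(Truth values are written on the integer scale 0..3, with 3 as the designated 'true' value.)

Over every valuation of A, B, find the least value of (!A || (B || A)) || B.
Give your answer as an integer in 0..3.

Take A = 1, B = 0:
!A = !1 = 0
B || A = 0 || 1 = 1
!A || (B || A) = 0 || 1 = 1
(!A || (B || A)) || B = 1 || 0 = 1
No assignment yields a value below 1, so this is the minimum.

1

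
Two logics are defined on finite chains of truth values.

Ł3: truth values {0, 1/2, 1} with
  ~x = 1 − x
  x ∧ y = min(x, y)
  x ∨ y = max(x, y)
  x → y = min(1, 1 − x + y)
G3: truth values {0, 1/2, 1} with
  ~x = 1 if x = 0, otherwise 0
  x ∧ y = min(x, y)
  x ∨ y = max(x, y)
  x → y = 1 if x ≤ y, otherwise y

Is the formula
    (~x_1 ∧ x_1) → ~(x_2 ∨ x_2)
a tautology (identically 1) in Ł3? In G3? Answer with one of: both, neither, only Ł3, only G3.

In Ł3: at x_1 = 1/2, x_2 = 1 the value is 1/2 — not a tautology.
In G3: every assignment gives 1 — tautology.

only G3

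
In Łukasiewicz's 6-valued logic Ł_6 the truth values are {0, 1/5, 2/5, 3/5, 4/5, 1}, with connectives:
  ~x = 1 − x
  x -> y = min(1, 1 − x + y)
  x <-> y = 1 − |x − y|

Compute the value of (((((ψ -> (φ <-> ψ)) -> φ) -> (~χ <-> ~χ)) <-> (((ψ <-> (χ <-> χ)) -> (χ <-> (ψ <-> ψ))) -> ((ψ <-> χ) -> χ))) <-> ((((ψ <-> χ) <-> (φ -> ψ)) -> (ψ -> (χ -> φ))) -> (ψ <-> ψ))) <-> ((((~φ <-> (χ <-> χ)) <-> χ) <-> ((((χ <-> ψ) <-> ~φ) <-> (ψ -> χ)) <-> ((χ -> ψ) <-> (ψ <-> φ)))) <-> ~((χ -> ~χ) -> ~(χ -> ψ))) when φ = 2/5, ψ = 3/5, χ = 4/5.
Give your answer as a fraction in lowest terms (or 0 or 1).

φ <-> ψ = 2/5 <-> 3/5 = 4/5
ψ -> (φ <-> ψ) = 3/5 -> 4/5 = 1
(ψ -> (φ <-> ψ)) -> φ = 1 -> 2/5 = 2/5
~χ = ~4/5 = 1/5
~χ = ~4/5 = 1/5
~χ <-> ~χ = 1/5 <-> 1/5 = 1
((ψ -> (φ <-> ψ)) -> φ) -> (~χ <-> ~χ) = 2/5 -> 1 = 1
χ <-> χ = 4/5 <-> 4/5 = 1
ψ <-> (χ <-> χ) = 3/5 <-> 1 = 3/5
ψ <-> ψ = 3/5 <-> 3/5 = 1
χ <-> (ψ <-> ψ) = 4/5 <-> 1 = 4/5
(ψ <-> (χ <-> χ)) -> (χ <-> (ψ <-> ψ)) = 3/5 -> 4/5 = 1
ψ <-> χ = 3/5 <-> 4/5 = 4/5
(ψ <-> χ) -> χ = 4/5 -> 4/5 = 1
((ψ <-> (χ <-> χ)) -> (χ <-> (ψ <-> ψ))) -> ((ψ <-> χ) -> χ) = 1 -> 1 = 1
(((ψ -> (φ <-> ψ)) -> φ) -> (~χ <-> ~χ)) <-> (((ψ <-> (χ <-> χ)) -> (χ <-> (ψ <-> ψ))) -> ((ψ <-> χ) -> χ)) = 1 <-> 1 = 1
ψ <-> χ = 3/5 <-> 4/5 = 4/5
φ -> ψ = 2/5 -> 3/5 = 1
(ψ <-> χ) <-> (φ -> ψ) = 4/5 <-> 1 = 4/5
χ -> φ = 4/5 -> 2/5 = 3/5
ψ -> (χ -> φ) = 3/5 -> 3/5 = 1
((ψ <-> χ) <-> (φ -> ψ)) -> (ψ -> (χ -> φ)) = 4/5 -> 1 = 1
ψ <-> ψ = 3/5 <-> 3/5 = 1
(((ψ <-> χ) <-> (φ -> ψ)) -> (ψ -> (χ -> φ))) -> (ψ <-> ψ) = 1 -> 1 = 1
((((ψ -> (φ <-> ψ)) -> φ) -> (~χ <-> ~χ)) <-> (((ψ <-> (χ <-> χ)) -> (χ <-> (ψ <-> ψ))) -> ((ψ <-> χ) -> χ))) <-> ((((ψ <-> χ) <-> (φ -> ψ)) -> (ψ -> (χ -> φ))) -> (ψ <-> ψ)) = 1 <-> 1 = 1
~φ = ~2/5 = 3/5
χ <-> χ = 4/5 <-> 4/5 = 1
~φ <-> (χ <-> χ) = 3/5 <-> 1 = 3/5
(~φ <-> (χ <-> χ)) <-> χ = 3/5 <-> 4/5 = 4/5
χ <-> ψ = 4/5 <-> 3/5 = 4/5
~φ = ~2/5 = 3/5
(χ <-> ψ) <-> ~φ = 4/5 <-> 3/5 = 4/5
ψ -> χ = 3/5 -> 4/5 = 1
((χ <-> ψ) <-> ~φ) <-> (ψ -> χ) = 4/5 <-> 1 = 4/5
χ -> ψ = 4/5 -> 3/5 = 4/5
ψ <-> φ = 3/5 <-> 2/5 = 4/5
(χ -> ψ) <-> (ψ <-> φ) = 4/5 <-> 4/5 = 1
(((χ <-> ψ) <-> ~φ) <-> (ψ -> χ)) <-> ((χ -> ψ) <-> (ψ <-> φ)) = 4/5 <-> 1 = 4/5
((~φ <-> (χ <-> χ)) <-> χ) <-> ((((χ <-> ψ) <-> ~φ) <-> (ψ -> χ)) <-> ((χ -> ψ) <-> (ψ <-> φ))) = 4/5 <-> 4/5 = 1
~χ = ~4/5 = 1/5
χ -> ~χ = 4/5 -> 1/5 = 2/5
χ -> ψ = 4/5 -> 3/5 = 4/5
~(χ -> ψ) = ~4/5 = 1/5
(χ -> ~χ) -> ~(χ -> ψ) = 2/5 -> 1/5 = 4/5
~((χ -> ~χ) -> ~(χ -> ψ)) = ~4/5 = 1/5
(((~φ <-> (χ <-> χ)) <-> χ) <-> ((((χ <-> ψ) <-> ~φ) <-> (ψ -> χ)) <-> ((χ -> ψ) <-> (ψ <-> φ)))) <-> ~((χ -> ~χ) -> ~(χ -> ψ)) = 1 <-> 1/5 = 1/5
(((((ψ -> (φ <-> ψ)) -> φ) -> (~χ <-> ~χ)) <-> (((ψ <-> (χ <-> χ)) -> (χ <-> (ψ <-> ψ))) -> ((ψ <-> χ) -> χ))) <-> ((((ψ <-> χ) <-> (φ -> ψ)) -> (ψ -> (χ -> φ))) -> (ψ <-> ψ))) <-> ((((~φ <-> (χ <-> χ)) <-> χ) <-> ((((χ <-> ψ) <-> ~φ) <-> (ψ -> χ)) <-> ((χ -> ψ) <-> (ψ <-> φ)))) <-> ~((χ -> ~χ) -> ~(χ -> ψ))) = 1 <-> 1/5 = 1/5

1/5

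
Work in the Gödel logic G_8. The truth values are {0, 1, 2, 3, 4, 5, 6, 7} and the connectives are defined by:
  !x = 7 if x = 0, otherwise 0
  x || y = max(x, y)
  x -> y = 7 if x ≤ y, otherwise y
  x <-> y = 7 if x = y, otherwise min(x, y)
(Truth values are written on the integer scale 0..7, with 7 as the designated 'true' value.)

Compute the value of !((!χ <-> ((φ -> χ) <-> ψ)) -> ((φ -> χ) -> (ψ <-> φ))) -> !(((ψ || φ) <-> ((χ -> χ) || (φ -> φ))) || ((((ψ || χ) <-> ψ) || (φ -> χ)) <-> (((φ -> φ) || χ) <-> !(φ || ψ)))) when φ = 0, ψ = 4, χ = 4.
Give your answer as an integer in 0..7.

!χ = !4 = 0
φ -> χ = 0 -> 4 = 7
(φ -> χ) <-> ψ = 7 <-> 4 = 4
!χ <-> ((φ -> χ) <-> ψ) = 0 <-> 4 = 0
φ -> χ = 0 -> 4 = 7
ψ <-> φ = 4 <-> 0 = 0
(φ -> χ) -> (ψ <-> φ) = 7 -> 0 = 0
(!χ <-> ((φ -> χ) <-> ψ)) -> ((φ -> χ) -> (ψ <-> φ)) = 0 -> 0 = 7
!((!χ <-> ((φ -> χ) <-> ψ)) -> ((φ -> χ) -> (ψ <-> φ))) = !7 = 0
ψ || φ = 4 || 0 = 4
χ -> χ = 4 -> 4 = 7
φ -> φ = 0 -> 0 = 7
(χ -> χ) || (φ -> φ) = 7 || 7 = 7
(ψ || φ) <-> ((χ -> χ) || (φ -> φ)) = 4 <-> 7 = 4
ψ || χ = 4 || 4 = 4
(ψ || χ) <-> ψ = 4 <-> 4 = 7
φ -> χ = 0 -> 4 = 7
((ψ || χ) <-> ψ) || (φ -> χ) = 7 || 7 = 7
φ -> φ = 0 -> 0 = 7
(φ -> φ) || χ = 7 || 4 = 7
φ || ψ = 0 || 4 = 4
!(φ || ψ) = !4 = 0
((φ -> φ) || χ) <-> !(φ || ψ) = 7 <-> 0 = 0
(((ψ || χ) <-> ψ) || (φ -> χ)) <-> (((φ -> φ) || χ) <-> !(φ || ψ)) = 7 <-> 0 = 0
((ψ || φ) <-> ((χ -> χ) || (φ -> φ))) || ((((ψ || χ) <-> ψ) || (φ -> χ)) <-> (((φ -> φ) || χ) <-> !(φ || ψ))) = 4 || 0 = 4
!(((ψ || φ) <-> ((χ -> χ) || (φ -> φ))) || ((((ψ || χ) <-> ψ) || (φ -> χ)) <-> (((φ -> φ) || χ) <-> !(φ || ψ)))) = !4 = 0
!((!χ <-> ((φ -> χ) <-> ψ)) -> ((φ -> χ) -> (ψ <-> φ))) -> !(((ψ || φ) <-> ((χ -> χ) || (φ -> φ))) || ((((ψ || χ) <-> ψ) || (φ -> χ)) <-> (((φ -> φ) || χ) <-> !(φ || ψ)))) = 0 -> 0 = 7

7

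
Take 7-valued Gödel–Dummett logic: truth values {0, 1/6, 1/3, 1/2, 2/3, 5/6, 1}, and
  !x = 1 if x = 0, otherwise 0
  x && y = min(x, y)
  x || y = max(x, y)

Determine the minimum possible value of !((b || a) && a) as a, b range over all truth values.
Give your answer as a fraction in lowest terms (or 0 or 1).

0

Take a = 1/6, b = 0:
b || a = 0 || 1/6 = 1/6
(b || a) && a = 1/6 && 1/6 = 1/6
!((b || a) && a) = !1/6 = 0
No assignment yields a value below 0, so this is the minimum.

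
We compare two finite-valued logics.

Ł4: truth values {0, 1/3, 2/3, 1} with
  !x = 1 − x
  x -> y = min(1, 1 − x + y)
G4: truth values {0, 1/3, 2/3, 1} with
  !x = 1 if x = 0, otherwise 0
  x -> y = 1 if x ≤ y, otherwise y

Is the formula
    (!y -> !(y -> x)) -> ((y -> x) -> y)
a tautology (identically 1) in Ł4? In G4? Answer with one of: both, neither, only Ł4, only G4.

In Ł4: every assignment gives 1 — tautology.
In G4: at x = 1/3, y = 1/3 the value is 1/3 — not a tautology.

only Ł4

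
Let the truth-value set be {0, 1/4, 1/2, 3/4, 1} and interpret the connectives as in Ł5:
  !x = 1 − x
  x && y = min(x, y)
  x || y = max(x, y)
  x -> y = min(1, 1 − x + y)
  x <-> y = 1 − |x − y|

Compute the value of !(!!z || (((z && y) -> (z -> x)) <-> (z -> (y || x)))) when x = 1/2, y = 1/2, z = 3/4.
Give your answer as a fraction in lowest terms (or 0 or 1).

!z = !3/4 = 1/4
!!z = !1/4 = 3/4
z && y = 3/4 && 1/2 = 1/2
z -> x = 3/4 -> 1/2 = 3/4
(z && y) -> (z -> x) = 1/2 -> 3/4 = 1
y || x = 1/2 || 1/2 = 1/2
z -> (y || x) = 3/4 -> 1/2 = 3/4
((z && y) -> (z -> x)) <-> (z -> (y || x)) = 1 <-> 3/4 = 3/4
!!z || (((z && y) -> (z -> x)) <-> (z -> (y || x))) = 3/4 || 3/4 = 3/4
!(!!z || (((z && y) -> (z -> x)) <-> (z -> (y || x)))) = !3/4 = 1/4

1/4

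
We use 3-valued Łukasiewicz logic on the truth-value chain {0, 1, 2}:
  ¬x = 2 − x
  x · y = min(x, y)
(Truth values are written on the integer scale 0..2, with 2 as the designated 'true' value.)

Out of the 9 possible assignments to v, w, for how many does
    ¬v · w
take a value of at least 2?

v = 0, w = 0 ↦ 0  <
v = 0, w = 1 ↦ 1  <
v = 0, w = 2 ↦ 2  ≥
v = 1, w = 0 ↦ 0  <
v = 1, w = 1 ↦ 1  <
v = 1, w = 2 ↦ 1  <
v = 2, w = 0 ↦ 0  <
v = 2, w = 1 ↦ 0  <
v = 2, w = 2 ↦ 0  <
So 1 of the 9 assignments meets the threshold.

1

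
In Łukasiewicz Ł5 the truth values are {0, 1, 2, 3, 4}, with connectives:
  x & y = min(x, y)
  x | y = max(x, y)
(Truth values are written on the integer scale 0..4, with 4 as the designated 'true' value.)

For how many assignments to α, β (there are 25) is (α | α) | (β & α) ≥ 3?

value 4: 5 assignments (counts)
value 3: 5 assignments (counts)
value 2: 5 assignments
value 1: 5 assignments
value 0: 5 assignments
So 10 of the 25 assignments meet the threshold.

10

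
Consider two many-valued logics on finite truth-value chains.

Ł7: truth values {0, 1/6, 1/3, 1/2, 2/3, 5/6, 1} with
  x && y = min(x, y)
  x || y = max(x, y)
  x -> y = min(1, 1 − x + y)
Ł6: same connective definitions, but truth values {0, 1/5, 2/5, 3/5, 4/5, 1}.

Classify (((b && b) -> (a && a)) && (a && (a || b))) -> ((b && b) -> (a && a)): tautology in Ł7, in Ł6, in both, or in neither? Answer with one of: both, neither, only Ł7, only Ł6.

both

In Ł7: every assignment gives 1 — tautology.
In Ł6: every assignment gives 1 — tautology.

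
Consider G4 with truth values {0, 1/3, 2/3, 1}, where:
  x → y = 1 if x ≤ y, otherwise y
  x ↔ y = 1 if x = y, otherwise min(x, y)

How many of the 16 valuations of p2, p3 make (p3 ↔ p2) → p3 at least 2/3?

14

p2 = 0, p3 = 0 ↦ 0  <
p2 = 0, p3 = 1/3 ↦ 1  ≥
p2 = 0, p3 = 2/3 ↦ 1  ≥
p2 = 0, p3 = 1 ↦ 1  ≥
p2 = 1/3, p3 = 0 ↦ 1  ≥
p2 = 1/3, p3 = 1/3 ↦ 1/3  <
p2 = 1/3, p3 = 2/3 ↦ 1  ≥
p2 = 1/3, p3 = 1 ↦ 1  ≥
p2 = 2/3, p3 = 0 ↦ 1  ≥
p2 = 2/3, p3 = 1/3 ↦ 1  ≥
p2 = 2/3, p3 = 2/3 ↦ 2/3  ≥
p2 = 2/3, p3 = 1 ↦ 1  ≥
p2 = 1, p3 = 0 ↦ 1  ≥
p2 = 1, p3 = 1/3 ↦ 1  ≥
p2 = 1, p3 = 2/3 ↦ 1  ≥
p2 = 1, p3 = 1 ↦ 1  ≥
So 14 of the 16 assignments meet the threshold.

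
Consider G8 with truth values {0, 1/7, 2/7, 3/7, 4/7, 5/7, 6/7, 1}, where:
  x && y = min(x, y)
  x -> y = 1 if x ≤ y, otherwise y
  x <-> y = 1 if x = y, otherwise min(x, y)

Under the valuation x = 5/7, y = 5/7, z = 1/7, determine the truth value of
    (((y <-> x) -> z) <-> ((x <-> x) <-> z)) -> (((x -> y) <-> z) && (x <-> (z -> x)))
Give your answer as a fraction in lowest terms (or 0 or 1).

y <-> x = 5/7 <-> 5/7 = 1
(y <-> x) -> z = 1 -> 1/7 = 1/7
x <-> x = 5/7 <-> 5/7 = 1
(x <-> x) <-> z = 1 <-> 1/7 = 1/7
((y <-> x) -> z) <-> ((x <-> x) <-> z) = 1/7 <-> 1/7 = 1
x -> y = 5/7 -> 5/7 = 1
(x -> y) <-> z = 1 <-> 1/7 = 1/7
z -> x = 1/7 -> 5/7 = 1
x <-> (z -> x) = 5/7 <-> 1 = 5/7
((x -> y) <-> z) && (x <-> (z -> x)) = 1/7 && 5/7 = 1/7
(((y <-> x) -> z) <-> ((x <-> x) <-> z)) -> (((x -> y) <-> z) && (x <-> (z -> x))) = 1 -> 1/7 = 1/7

1/7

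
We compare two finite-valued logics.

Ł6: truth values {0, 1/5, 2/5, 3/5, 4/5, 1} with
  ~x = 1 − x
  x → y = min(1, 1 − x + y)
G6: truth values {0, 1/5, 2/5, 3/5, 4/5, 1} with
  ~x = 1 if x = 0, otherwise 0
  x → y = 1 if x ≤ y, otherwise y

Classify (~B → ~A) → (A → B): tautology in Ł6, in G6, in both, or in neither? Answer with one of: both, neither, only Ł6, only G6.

only Ł6

In Ł6: every assignment gives 1 — tautology.
In G6: at A = 2/5, B = 1/5 the value is 1/5 — not a tautology.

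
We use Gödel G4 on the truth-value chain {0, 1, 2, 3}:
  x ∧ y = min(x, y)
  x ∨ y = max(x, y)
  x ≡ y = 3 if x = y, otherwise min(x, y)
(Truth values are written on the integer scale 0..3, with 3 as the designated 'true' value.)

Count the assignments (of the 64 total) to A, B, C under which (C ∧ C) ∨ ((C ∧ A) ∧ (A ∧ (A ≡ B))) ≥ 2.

32

value 3: 16 assignments (counts)
value 2: 16 assignments (counts)
value 1: 16 assignments
value 0: 16 assignments
So 32 of the 64 assignments meet the threshold.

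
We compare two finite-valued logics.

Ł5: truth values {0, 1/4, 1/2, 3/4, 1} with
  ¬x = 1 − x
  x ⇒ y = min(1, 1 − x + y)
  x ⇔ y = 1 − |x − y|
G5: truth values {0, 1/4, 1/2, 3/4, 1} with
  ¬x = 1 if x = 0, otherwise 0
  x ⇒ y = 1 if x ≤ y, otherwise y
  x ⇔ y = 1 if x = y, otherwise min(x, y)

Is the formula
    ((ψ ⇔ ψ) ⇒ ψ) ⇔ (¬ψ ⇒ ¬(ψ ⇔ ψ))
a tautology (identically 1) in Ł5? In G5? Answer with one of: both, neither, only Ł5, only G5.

In Ł5: every assignment gives 1 — tautology.
In G5: at ψ = 1/4 the value is 1/4 — not a tautology.

only Ł5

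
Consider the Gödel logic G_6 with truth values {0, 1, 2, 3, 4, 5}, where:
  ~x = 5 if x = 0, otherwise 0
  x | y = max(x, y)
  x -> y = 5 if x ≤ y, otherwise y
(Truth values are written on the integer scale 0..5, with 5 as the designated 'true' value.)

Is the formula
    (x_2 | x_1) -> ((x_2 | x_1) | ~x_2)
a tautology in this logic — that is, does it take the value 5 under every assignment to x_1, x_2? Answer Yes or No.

At x_1 = 5, x_2 = 3, for instance:
x_2 | x_1 = 3 | 5 = 5
~x_2 = ~3 = 0
(x_2 | x_1) | ~x_2 = 5 | 0 = 5
(x_2 | x_1) -> ((x_2 | x_1) | ~x_2) = 5 -> 5 = 5
and checking the remaining 35 assignments likewise gives ≥ 5 in every case.

Yes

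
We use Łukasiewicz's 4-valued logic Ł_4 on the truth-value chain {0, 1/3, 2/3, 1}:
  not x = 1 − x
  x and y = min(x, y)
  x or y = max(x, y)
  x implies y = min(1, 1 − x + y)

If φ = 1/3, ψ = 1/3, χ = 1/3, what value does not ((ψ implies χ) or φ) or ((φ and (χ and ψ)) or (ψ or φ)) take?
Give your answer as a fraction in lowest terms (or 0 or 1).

1/3

ψ implies χ = 1/3 implies 1/3 = 1
(ψ implies χ) or φ = 1 or 1/3 = 1
not ((ψ implies χ) or φ) = not 1 = 0
χ and ψ = 1/3 and 1/3 = 1/3
φ and (χ and ψ) = 1/3 and 1/3 = 1/3
ψ or φ = 1/3 or 1/3 = 1/3
(φ and (χ and ψ)) or (ψ or φ) = 1/3 or 1/3 = 1/3
not ((ψ implies χ) or φ) or ((φ and (χ and ψ)) or (ψ or φ)) = 0 or 1/3 = 1/3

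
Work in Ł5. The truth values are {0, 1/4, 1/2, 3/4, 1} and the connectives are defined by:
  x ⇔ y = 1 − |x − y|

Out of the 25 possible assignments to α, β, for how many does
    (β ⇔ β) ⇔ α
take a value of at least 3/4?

value 1: 5 assignments (counts)
value 3/4: 5 assignments (counts)
value 1/2: 5 assignments
value 1/4: 5 assignments
value 0: 5 assignments
So 10 of the 25 assignments meet the threshold.

10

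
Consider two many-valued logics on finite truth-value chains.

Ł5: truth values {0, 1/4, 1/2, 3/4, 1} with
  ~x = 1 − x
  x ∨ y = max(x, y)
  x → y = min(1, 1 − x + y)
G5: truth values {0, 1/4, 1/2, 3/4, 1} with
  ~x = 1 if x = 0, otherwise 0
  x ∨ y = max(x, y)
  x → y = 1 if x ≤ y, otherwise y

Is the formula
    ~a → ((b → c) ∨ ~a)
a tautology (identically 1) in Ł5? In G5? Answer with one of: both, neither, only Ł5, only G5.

In Ł5: every assignment gives 1 — tautology.
In G5: every assignment gives 1 — tautology.

both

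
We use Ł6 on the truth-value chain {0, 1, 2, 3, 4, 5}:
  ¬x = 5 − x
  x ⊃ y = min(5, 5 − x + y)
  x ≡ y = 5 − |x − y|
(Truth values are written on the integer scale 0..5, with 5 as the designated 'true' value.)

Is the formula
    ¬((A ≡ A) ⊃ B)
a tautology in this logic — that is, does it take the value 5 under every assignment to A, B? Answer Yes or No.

No

Counterexample: take A = 0, B = 1.
A ≡ A = 0 ≡ 0 = 5
(A ≡ A) ⊃ B = 5 ⊃ 1 = 1
¬((A ≡ A) ⊃ B) = ¬1 = 4
This gives 4 ≠ 5.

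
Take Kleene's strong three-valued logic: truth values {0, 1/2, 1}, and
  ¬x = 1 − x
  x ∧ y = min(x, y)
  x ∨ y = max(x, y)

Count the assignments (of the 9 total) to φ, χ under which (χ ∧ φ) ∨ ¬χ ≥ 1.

φ = 0, χ = 0 ↦ 1  ≥
φ = 0, χ = 1/2 ↦ 1/2  <
φ = 0, χ = 1 ↦ 0  <
φ = 1/2, χ = 0 ↦ 1  ≥
φ = 1/2, χ = 1/2 ↦ 1/2  <
φ = 1/2, χ = 1 ↦ 1/2  <
φ = 1, χ = 0 ↦ 1  ≥
φ = 1, χ = 1/2 ↦ 1/2  <
φ = 1, χ = 1 ↦ 1  ≥
So 4 of the 9 assignments meet the threshold.

4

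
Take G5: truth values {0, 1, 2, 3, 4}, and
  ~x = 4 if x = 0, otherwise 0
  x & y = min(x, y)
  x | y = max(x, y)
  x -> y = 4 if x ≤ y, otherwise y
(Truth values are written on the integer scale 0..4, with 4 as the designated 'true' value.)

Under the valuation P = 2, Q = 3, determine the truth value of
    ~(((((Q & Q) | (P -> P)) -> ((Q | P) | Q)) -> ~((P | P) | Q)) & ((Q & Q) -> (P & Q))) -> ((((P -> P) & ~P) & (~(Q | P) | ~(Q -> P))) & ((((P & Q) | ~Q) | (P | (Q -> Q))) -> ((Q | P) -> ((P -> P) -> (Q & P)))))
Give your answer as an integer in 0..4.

0

Q & Q = 3 & 3 = 3
P -> P = 2 -> 2 = 4
(Q & Q) | (P -> P) = 3 | 4 = 4
Q | P = 3 | 2 = 3
(Q | P) | Q = 3 | 3 = 3
((Q & Q) | (P -> P)) -> ((Q | P) | Q) = 4 -> 3 = 3
P | P = 2 | 2 = 2
(P | P) | Q = 2 | 3 = 3
~((P | P) | Q) = ~3 = 0
(((Q & Q) | (P -> P)) -> ((Q | P) | Q)) -> ~((P | P) | Q) = 3 -> 0 = 0
Q & Q = 3 & 3 = 3
P & Q = 2 & 3 = 2
(Q & Q) -> (P & Q) = 3 -> 2 = 2
((((Q & Q) | (P -> P)) -> ((Q | P) | Q)) -> ~((P | P) | Q)) & ((Q & Q) -> (P & Q)) = 0 & 2 = 0
~(((((Q & Q) | (P -> P)) -> ((Q | P) | Q)) -> ~((P | P) | Q)) & ((Q & Q) -> (P & Q))) = ~0 = 4
P -> P = 2 -> 2 = 4
~P = ~2 = 0
(P -> P) & ~P = 4 & 0 = 0
Q | P = 3 | 2 = 3
~(Q | P) = ~3 = 0
Q -> P = 3 -> 2 = 2
~(Q -> P) = ~2 = 0
~(Q | P) | ~(Q -> P) = 0 | 0 = 0
((P -> P) & ~P) & (~(Q | P) | ~(Q -> P)) = 0 & 0 = 0
P & Q = 2 & 3 = 2
~Q = ~3 = 0
(P & Q) | ~Q = 2 | 0 = 2
Q -> Q = 3 -> 3 = 4
P | (Q -> Q) = 2 | 4 = 4
((P & Q) | ~Q) | (P | (Q -> Q)) = 2 | 4 = 4
Q | P = 3 | 2 = 3
P -> P = 2 -> 2 = 4
Q & P = 3 & 2 = 2
(P -> P) -> (Q & P) = 4 -> 2 = 2
(Q | P) -> ((P -> P) -> (Q & P)) = 3 -> 2 = 2
(((P & Q) | ~Q) | (P | (Q -> Q))) -> ((Q | P) -> ((P -> P) -> (Q & P))) = 4 -> 2 = 2
(((P -> P) & ~P) & (~(Q | P) | ~(Q -> P))) & ((((P & Q) | ~Q) | (P | (Q -> Q))) -> ((Q | P) -> ((P -> P) -> (Q & P)))) = 0 & 2 = 0
~(((((Q & Q) | (P -> P)) -> ((Q | P) | Q)) -> ~((P | P) | Q)) & ((Q & Q) -> (P & Q))) -> ((((P -> P) & ~P) & (~(Q | P) | ~(Q -> P))) & ((((P & Q) | ~Q) | (P | (Q -> Q))) -> ((Q | P) -> ((P -> P) -> (Q & P))))) = 4 -> 0 = 0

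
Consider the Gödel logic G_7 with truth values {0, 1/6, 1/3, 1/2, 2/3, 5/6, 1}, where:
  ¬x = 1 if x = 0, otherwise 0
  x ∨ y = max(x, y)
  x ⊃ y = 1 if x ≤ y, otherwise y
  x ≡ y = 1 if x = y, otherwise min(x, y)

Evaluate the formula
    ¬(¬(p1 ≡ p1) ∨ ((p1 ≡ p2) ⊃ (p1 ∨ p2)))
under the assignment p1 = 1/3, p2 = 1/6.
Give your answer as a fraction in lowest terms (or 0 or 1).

p1 ≡ p1 = 1/3 ≡ 1/3 = 1
¬(p1 ≡ p1) = ¬1 = 0
p1 ≡ p2 = 1/3 ≡ 1/6 = 1/6
p1 ∨ p2 = 1/3 ∨ 1/6 = 1/3
(p1 ≡ p2) ⊃ (p1 ∨ p2) = 1/6 ⊃ 1/3 = 1
¬(p1 ≡ p1) ∨ ((p1 ≡ p2) ⊃ (p1 ∨ p2)) = 0 ∨ 1 = 1
¬(¬(p1 ≡ p1) ∨ ((p1 ≡ p2) ⊃ (p1 ∨ p2))) = ¬1 = 0

0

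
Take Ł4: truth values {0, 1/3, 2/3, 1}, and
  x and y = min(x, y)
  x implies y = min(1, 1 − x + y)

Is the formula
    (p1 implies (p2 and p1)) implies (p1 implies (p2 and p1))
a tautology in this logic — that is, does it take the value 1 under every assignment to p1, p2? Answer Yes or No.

Yes

p1 = 0, p2 = 0 ↦ 1
p1 = 0, p2 = 1/3 ↦ 1
p1 = 0, p2 = 2/3 ↦ 1
p1 = 0, p2 = 1 ↦ 1
p1 = 1/3, p2 = 0 ↦ 1
p1 = 1/3, p2 = 1/3 ↦ 1
p1 = 1/3, p2 = 2/3 ↦ 1
p1 = 1/3, p2 = 1 ↦ 1
p1 = 2/3, p2 = 0 ↦ 1
p1 = 2/3, p2 = 1/3 ↦ 1
p1 = 2/3, p2 = 2/3 ↦ 1
p1 = 2/3, p2 = 1 ↦ 1
p1 = 1, p2 = 0 ↦ 1
p1 = 1, p2 = 1/3 ↦ 1
p1 = 1, p2 = 2/3 ↦ 1
p1 = 1, p2 = 1 ↦ 1
Every assignment gives a value ≥ 1.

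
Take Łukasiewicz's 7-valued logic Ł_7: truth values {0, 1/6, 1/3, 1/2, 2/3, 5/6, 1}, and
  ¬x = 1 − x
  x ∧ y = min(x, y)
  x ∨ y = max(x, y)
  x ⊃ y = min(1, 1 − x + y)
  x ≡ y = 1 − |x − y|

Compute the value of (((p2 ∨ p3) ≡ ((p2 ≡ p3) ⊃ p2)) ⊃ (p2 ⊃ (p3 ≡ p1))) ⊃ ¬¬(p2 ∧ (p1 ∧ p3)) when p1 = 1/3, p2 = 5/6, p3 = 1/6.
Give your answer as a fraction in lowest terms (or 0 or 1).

1/6

p2 ∨ p3 = 5/6 ∨ 1/6 = 5/6
p2 ≡ p3 = 5/6 ≡ 1/6 = 1/3
(p2 ≡ p3) ⊃ p2 = 1/3 ⊃ 5/6 = 1
(p2 ∨ p3) ≡ ((p2 ≡ p3) ⊃ p2) = 5/6 ≡ 1 = 5/6
p3 ≡ p1 = 1/6 ≡ 1/3 = 5/6
p2 ⊃ (p3 ≡ p1) = 5/6 ⊃ 5/6 = 1
((p2 ∨ p3) ≡ ((p2 ≡ p3) ⊃ p2)) ⊃ (p2 ⊃ (p3 ≡ p1)) = 5/6 ⊃ 1 = 1
p1 ∧ p3 = 1/3 ∧ 1/6 = 1/6
p2 ∧ (p1 ∧ p3) = 5/6 ∧ 1/6 = 1/6
¬(p2 ∧ (p1 ∧ p3)) = ¬1/6 = 5/6
¬¬(p2 ∧ (p1 ∧ p3)) = ¬5/6 = 1/6
(((p2 ∨ p3) ≡ ((p2 ≡ p3) ⊃ p2)) ⊃ (p2 ⊃ (p3 ≡ p1))) ⊃ ¬¬(p2 ∧ (p1 ∧ p3)) = 1 ⊃ 1/6 = 1/6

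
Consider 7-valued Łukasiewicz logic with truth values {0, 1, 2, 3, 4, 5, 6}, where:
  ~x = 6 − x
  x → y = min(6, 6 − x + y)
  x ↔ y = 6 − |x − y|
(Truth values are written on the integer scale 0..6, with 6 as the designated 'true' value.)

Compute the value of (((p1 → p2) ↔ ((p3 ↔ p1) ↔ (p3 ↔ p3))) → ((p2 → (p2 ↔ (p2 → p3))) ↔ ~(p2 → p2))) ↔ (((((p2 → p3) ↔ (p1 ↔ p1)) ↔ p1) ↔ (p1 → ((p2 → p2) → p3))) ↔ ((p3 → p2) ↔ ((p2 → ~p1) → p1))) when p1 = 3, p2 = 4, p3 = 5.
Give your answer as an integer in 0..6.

p1 → p2 = 3 → 4 = 6
p3 ↔ p1 = 5 ↔ 3 = 4
p3 ↔ p3 = 5 ↔ 5 = 6
(p3 ↔ p1) ↔ (p3 ↔ p3) = 4 ↔ 6 = 4
(p1 → p2) ↔ ((p3 ↔ p1) ↔ (p3 ↔ p3)) = 6 ↔ 4 = 4
p2 → p3 = 4 → 5 = 6
p2 ↔ (p2 → p3) = 4 ↔ 6 = 4
p2 → (p2 ↔ (p2 → p3)) = 4 → 4 = 6
p2 → p2 = 4 → 4 = 6
~(p2 → p2) = ~6 = 0
(p2 → (p2 ↔ (p2 → p3))) ↔ ~(p2 → p2) = 6 ↔ 0 = 0
((p1 → p2) ↔ ((p3 ↔ p1) ↔ (p3 ↔ p3))) → ((p2 → (p2 ↔ (p2 → p3))) ↔ ~(p2 → p2)) = 4 → 0 = 2
p2 → p3 = 4 → 5 = 6
p1 ↔ p1 = 3 ↔ 3 = 6
(p2 → p3) ↔ (p1 ↔ p1) = 6 ↔ 6 = 6
((p2 → p3) ↔ (p1 ↔ p1)) ↔ p1 = 6 ↔ 3 = 3
p2 → p2 = 4 → 4 = 6
(p2 → p2) → p3 = 6 → 5 = 5
p1 → ((p2 → p2) → p3) = 3 → 5 = 6
(((p2 → p3) ↔ (p1 ↔ p1)) ↔ p1) ↔ (p1 → ((p2 → p2) → p3)) = 3 ↔ 6 = 3
p3 → p2 = 5 → 4 = 5
~p1 = ~3 = 3
p2 → ~p1 = 4 → 3 = 5
(p2 → ~p1) → p1 = 5 → 3 = 4
(p3 → p2) ↔ ((p2 → ~p1) → p1) = 5 ↔ 4 = 5
((((p2 → p3) ↔ (p1 ↔ p1)) ↔ p1) ↔ (p1 → ((p2 → p2) → p3))) ↔ ((p3 → p2) ↔ ((p2 → ~p1) → p1)) = 3 ↔ 5 = 4
(((p1 → p2) ↔ ((p3 ↔ p1) ↔ (p3 ↔ p3))) → ((p2 → (p2 ↔ (p2 → p3))) ↔ ~(p2 → p2))) ↔ (((((p2 → p3) ↔ (p1 ↔ p1)) ↔ p1) ↔ (p1 → ((p2 → p2) → p3))) ↔ ((p3 → p2) ↔ ((p2 → ~p1) → p1))) = 2 ↔ 4 = 4

4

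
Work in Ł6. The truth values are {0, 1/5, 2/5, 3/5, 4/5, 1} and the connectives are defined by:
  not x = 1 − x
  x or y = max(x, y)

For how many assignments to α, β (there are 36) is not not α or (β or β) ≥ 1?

11

value 1: 11 assignments (counts)
value 4/5: 9 assignments
value 3/5: 7 assignments
value 2/5: 5 assignments
value 1/5: 3 assignments
value 0: 1 assignment
So 11 of the 36 assignments meet the threshold.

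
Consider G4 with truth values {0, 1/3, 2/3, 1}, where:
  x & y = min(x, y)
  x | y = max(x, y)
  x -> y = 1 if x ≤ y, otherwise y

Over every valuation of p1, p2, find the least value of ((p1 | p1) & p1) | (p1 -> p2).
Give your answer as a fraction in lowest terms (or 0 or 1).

1/3

Take p1 = 1/3, p2 = 0:
p1 | p1 = 1/3 | 1/3 = 1/3
(p1 | p1) & p1 = 1/3 & 1/3 = 1/3
p1 -> p2 = 1/3 -> 0 = 0
((p1 | p1) & p1) | (p1 -> p2) = 1/3 | 0 = 1/3
No assignment yields a value below 1/3, so this is the minimum.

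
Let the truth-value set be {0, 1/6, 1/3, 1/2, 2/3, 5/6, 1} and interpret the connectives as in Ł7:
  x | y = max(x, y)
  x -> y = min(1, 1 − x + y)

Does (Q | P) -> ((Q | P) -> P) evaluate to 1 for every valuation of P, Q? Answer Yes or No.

Counterexample: take P = 0, Q = 2/3.
Q | P = 2/3 | 0 = 2/3
Q | P = 2/3 | 0 = 2/3
(Q | P) -> P = 2/3 -> 0 = 1/3
(Q | P) -> ((Q | P) -> P) = 2/3 -> 1/3 = 2/3
This gives 2/3 ≠ 1.

No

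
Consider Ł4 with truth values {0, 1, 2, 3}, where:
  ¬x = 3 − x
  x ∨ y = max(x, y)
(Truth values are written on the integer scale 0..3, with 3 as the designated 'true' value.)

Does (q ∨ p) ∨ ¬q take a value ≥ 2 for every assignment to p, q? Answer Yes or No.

p = 0, q = 0 ↦ 3
p = 0, q = 1 ↦ 2
p = 0, q = 2 ↦ 2
p = 0, q = 3 ↦ 3
p = 1, q = 0 ↦ 3
p = 1, q = 1 ↦ 2
p = 1, q = 2 ↦ 2
p = 1, q = 3 ↦ 3
p = 2, q = 0 ↦ 3
p = 2, q = 1 ↦ 2
p = 2, q = 2 ↦ 2
p = 2, q = 3 ↦ 3
p = 3, q = 0 ↦ 3
p = 3, q = 1 ↦ 3
p = 3, q = 2 ↦ 3
p = 3, q = 3 ↦ 3
Every assignment gives a value ≥ 2.

Yes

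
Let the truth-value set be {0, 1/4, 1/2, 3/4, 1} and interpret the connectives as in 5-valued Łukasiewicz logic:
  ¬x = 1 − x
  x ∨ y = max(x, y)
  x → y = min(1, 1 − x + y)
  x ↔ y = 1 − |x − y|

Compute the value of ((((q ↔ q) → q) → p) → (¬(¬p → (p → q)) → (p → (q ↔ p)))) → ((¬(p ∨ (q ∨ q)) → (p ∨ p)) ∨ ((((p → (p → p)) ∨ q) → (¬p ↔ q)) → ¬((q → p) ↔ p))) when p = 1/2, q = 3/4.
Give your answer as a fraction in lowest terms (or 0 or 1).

1

q ↔ q = 3/4 ↔ 3/4 = 1
(q ↔ q) → q = 1 → 3/4 = 3/4
((q ↔ q) → q) → p = 3/4 → 1/2 = 3/4
¬p = ¬1/2 = 1/2
p → q = 1/2 → 3/4 = 1
¬p → (p → q) = 1/2 → 1 = 1
¬(¬p → (p → q)) = ¬1 = 0
q ↔ p = 3/4 ↔ 1/2 = 3/4
p → (q ↔ p) = 1/2 → 3/4 = 1
¬(¬p → (p → q)) → (p → (q ↔ p)) = 0 → 1 = 1
(((q ↔ q) → q) → p) → (¬(¬p → (p → q)) → (p → (q ↔ p))) = 3/4 → 1 = 1
q ∨ q = 3/4 ∨ 3/4 = 3/4
p ∨ (q ∨ q) = 1/2 ∨ 3/4 = 3/4
¬(p ∨ (q ∨ q)) = ¬3/4 = 1/4
p ∨ p = 1/2 ∨ 1/2 = 1/2
¬(p ∨ (q ∨ q)) → (p ∨ p) = 1/4 → 1/2 = 1
p → p = 1/2 → 1/2 = 1
p → (p → p) = 1/2 → 1 = 1
(p → (p → p)) ∨ q = 1 ∨ 3/4 = 1
¬p = ¬1/2 = 1/2
¬p ↔ q = 1/2 ↔ 3/4 = 3/4
((p → (p → p)) ∨ q) → (¬p ↔ q) = 1 → 3/4 = 3/4
q → p = 3/4 → 1/2 = 3/4
(q → p) ↔ p = 3/4 ↔ 1/2 = 3/4
¬((q → p) ↔ p) = ¬3/4 = 1/4
(((p → (p → p)) ∨ q) → (¬p ↔ q)) → ¬((q → p) ↔ p) = 3/4 → 1/4 = 1/2
(¬(p ∨ (q ∨ q)) → (p ∨ p)) ∨ ((((p → (p → p)) ∨ q) → (¬p ↔ q)) → ¬((q → p) ↔ p)) = 1 ∨ 1/2 = 1
((((q ↔ q) → q) → p) → (¬(¬p → (p → q)) → (p → (q ↔ p)))) → ((¬(p ∨ (q ∨ q)) → (p ∨ p)) ∨ ((((p → (p → p)) ∨ q) → (¬p ↔ q)) → ¬((q → p) ↔ p))) = 1 → 1 = 1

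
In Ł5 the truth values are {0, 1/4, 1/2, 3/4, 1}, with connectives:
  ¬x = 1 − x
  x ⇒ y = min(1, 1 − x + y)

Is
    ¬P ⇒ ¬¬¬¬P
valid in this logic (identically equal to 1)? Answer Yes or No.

No

Counterexample: take P = 0.
¬P = ¬0 = 1
¬P = ¬0 = 1
¬¬P = ¬1 = 0
¬¬¬P = ¬0 = 1
¬¬¬¬P = ¬1 = 0
¬P ⇒ ¬¬¬¬P = 1 ⇒ 0 = 0
This gives 0 ≠ 1.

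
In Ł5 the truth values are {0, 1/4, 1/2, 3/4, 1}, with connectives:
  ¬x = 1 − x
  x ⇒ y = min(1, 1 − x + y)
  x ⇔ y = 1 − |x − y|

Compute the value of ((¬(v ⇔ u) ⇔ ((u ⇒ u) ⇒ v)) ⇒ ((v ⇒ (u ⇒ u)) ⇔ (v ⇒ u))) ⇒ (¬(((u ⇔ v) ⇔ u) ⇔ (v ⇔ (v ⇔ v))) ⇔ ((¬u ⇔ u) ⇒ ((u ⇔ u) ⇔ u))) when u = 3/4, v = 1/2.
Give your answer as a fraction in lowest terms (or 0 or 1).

v ⇔ u = 1/2 ⇔ 3/4 = 3/4
¬(v ⇔ u) = ¬3/4 = 1/4
u ⇒ u = 3/4 ⇒ 3/4 = 1
(u ⇒ u) ⇒ v = 1 ⇒ 1/2 = 1/2
¬(v ⇔ u) ⇔ ((u ⇒ u) ⇒ v) = 1/4 ⇔ 1/2 = 3/4
u ⇒ u = 3/4 ⇒ 3/4 = 1
v ⇒ (u ⇒ u) = 1/2 ⇒ 1 = 1
v ⇒ u = 1/2 ⇒ 3/4 = 1
(v ⇒ (u ⇒ u)) ⇔ (v ⇒ u) = 1 ⇔ 1 = 1
(¬(v ⇔ u) ⇔ ((u ⇒ u) ⇒ v)) ⇒ ((v ⇒ (u ⇒ u)) ⇔ (v ⇒ u)) = 3/4 ⇒ 1 = 1
u ⇔ v = 3/4 ⇔ 1/2 = 3/4
(u ⇔ v) ⇔ u = 3/4 ⇔ 3/4 = 1
v ⇔ v = 1/2 ⇔ 1/2 = 1
v ⇔ (v ⇔ v) = 1/2 ⇔ 1 = 1/2
((u ⇔ v) ⇔ u) ⇔ (v ⇔ (v ⇔ v)) = 1 ⇔ 1/2 = 1/2
¬(((u ⇔ v) ⇔ u) ⇔ (v ⇔ (v ⇔ v))) = ¬1/2 = 1/2
¬u = ¬3/4 = 1/4
¬u ⇔ u = 1/4 ⇔ 3/4 = 1/2
u ⇔ u = 3/4 ⇔ 3/4 = 1
(u ⇔ u) ⇔ u = 1 ⇔ 3/4 = 3/4
(¬u ⇔ u) ⇒ ((u ⇔ u) ⇔ u) = 1/2 ⇒ 3/4 = 1
¬(((u ⇔ v) ⇔ u) ⇔ (v ⇔ (v ⇔ v))) ⇔ ((¬u ⇔ u) ⇒ ((u ⇔ u) ⇔ u)) = 1/2 ⇔ 1 = 1/2
((¬(v ⇔ u) ⇔ ((u ⇒ u) ⇒ v)) ⇒ ((v ⇒ (u ⇒ u)) ⇔ (v ⇒ u))) ⇒ (¬(((u ⇔ v) ⇔ u) ⇔ (v ⇔ (v ⇔ v))) ⇔ ((¬u ⇔ u) ⇒ ((u ⇔ u) ⇔ u))) = 1 ⇒ 1/2 = 1/2

1/2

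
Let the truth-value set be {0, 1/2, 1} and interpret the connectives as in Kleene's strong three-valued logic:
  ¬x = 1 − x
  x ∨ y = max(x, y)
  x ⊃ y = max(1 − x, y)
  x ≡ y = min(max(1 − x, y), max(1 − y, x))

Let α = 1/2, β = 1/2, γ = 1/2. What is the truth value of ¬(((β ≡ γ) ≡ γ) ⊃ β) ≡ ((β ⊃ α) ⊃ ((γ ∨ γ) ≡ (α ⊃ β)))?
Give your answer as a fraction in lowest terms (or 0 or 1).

1/2

β ≡ γ = 1/2 ≡ 1/2 = 1/2
(β ≡ γ) ≡ γ = 1/2 ≡ 1/2 = 1/2
((β ≡ γ) ≡ γ) ⊃ β = 1/2 ⊃ 1/2 = 1/2
¬(((β ≡ γ) ≡ γ) ⊃ β) = ¬1/2 = 1/2
β ⊃ α = 1/2 ⊃ 1/2 = 1/2
γ ∨ γ = 1/2 ∨ 1/2 = 1/2
α ⊃ β = 1/2 ⊃ 1/2 = 1/2
(γ ∨ γ) ≡ (α ⊃ β) = 1/2 ≡ 1/2 = 1/2
(β ⊃ α) ⊃ ((γ ∨ γ) ≡ (α ⊃ β)) = 1/2 ⊃ 1/2 = 1/2
¬(((β ≡ γ) ≡ γ) ⊃ β) ≡ ((β ⊃ α) ⊃ ((γ ∨ γ) ≡ (α ⊃ β))) = 1/2 ≡ 1/2 = 1/2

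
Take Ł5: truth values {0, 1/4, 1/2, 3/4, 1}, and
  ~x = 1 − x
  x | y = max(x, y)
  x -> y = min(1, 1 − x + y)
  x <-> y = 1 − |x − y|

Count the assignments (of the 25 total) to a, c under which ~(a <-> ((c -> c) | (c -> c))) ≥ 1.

5

value 1: 5 assignments (counts)
value 3/4: 5 assignments
value 1/2: 5 assignments
value 1/4: 5 assignments
value 0: 5 assignments
So 5 of the 25 assignments meet the threshold.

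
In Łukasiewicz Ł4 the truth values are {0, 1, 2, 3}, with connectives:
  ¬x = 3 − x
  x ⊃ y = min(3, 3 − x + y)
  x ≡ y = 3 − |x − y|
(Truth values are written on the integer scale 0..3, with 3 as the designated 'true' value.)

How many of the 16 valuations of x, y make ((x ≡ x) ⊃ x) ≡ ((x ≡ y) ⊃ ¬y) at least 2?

x = 0, y = 0 ↦ 0  <
x = 0, y = 1 ↦ 0  <
x = 0, y = 2 ↦ 0  <
x = 0, y = 3 ↦ 0  <
x = 1, y = 0 ↦ 1  <
x = 1, y = 1 ↦ 2  ≥
x = 1, y = 2 ↦ 2  ≥
x = 1, y = 3 ↦ 2  ≥
x = 2, y = 0 ↦ 2  ≥
x = 2, y = 1 ↦ 2  ≥
x = 2, y = 2 ↦ 2  ≥
x = 2, y = 3 ↦ 2  ≥
x = 3, y = 0 ↦ 3  ≥
x = 3, y = 1 ↦ 3  ≥
x = 3, y = 2 ↦ 2  ≥
x = 3, y = 3 ↦ 0  <
So 10 of the 16 assignments meet the threshold.

10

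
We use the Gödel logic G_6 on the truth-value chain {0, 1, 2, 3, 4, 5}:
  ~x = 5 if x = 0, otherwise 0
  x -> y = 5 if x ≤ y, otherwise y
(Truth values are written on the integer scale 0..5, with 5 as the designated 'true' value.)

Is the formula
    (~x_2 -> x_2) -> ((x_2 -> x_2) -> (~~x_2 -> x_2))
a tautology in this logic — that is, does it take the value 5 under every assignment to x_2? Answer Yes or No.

No

Counterexample: take x_2 = 1.
~x_2 = ~1 = 0
~x_2 -> x_2 = 0 -> 1 = 5
x_2 -> x_2 = 1 -> 1 = 5
~x_2 = ~1 = 0
~~x_2 = ~0 = 5
~~x_2 -> x_2 = 5 -> 1 = 1
(x_2 -> x_2) -> (~~x_2 -> x_2) = 5 -> 1 = 1
(~x_2 -> x_2) -> ((x_2 -> x_2) -> (~~x_2 -> x_2)) = 5 -> 1 = 1
This gives 1 ≠ 5.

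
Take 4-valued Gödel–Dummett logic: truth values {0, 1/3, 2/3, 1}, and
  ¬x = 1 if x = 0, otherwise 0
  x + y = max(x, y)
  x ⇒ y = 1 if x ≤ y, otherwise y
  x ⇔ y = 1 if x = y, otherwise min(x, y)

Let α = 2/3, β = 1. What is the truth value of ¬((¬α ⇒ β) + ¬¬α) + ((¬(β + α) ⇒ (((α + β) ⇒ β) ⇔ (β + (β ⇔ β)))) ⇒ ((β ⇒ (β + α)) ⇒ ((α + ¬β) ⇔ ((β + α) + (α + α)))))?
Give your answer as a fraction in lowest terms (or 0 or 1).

¬α = ¬2/3 = 0
¬α ⇒ β = 0 ⇒ 1 = 1
¬α = ¬2/3 = 0
¬¬α = ¬0 = 1
(¬α ⇒ β) + ¬¬α = 1 + 1 = 1
¬((¬α ⇒ β) + ¬¬α) = ¬1 = 0
β + α = 1 + 2/3 = 1
¬(β + α) = ¬1 = 0
α + β = 2/3 + 1 = 1
(α + β) ⇒ β = 1 ⇒ 1 = 1
β ⇔ β = 1 ⇔ 1 = 1
β + (β ⇔ β) = 1 + 1 = 1
((α + β) ⇒ β) ⇔ (β + (β ⇔ β)) = 1 ⇔ 1 = 1
¬(β + α) ⇒ (((α + β) ⇒ β) ⇔ (β + (β ⇔ β))) = 0 ⇒ 1 = 1
β + α = 1 + 2/3 = 1
β ⇒ (β + α) = 1 ⇒ 1 = 1
¬β = ¬1 = 0
α + ¬β = 2/3 + 0 = 2/3
β + α = 1 + 2/3 = 1
α + α = 2/3 + 2/3 = 2/3
(β + α) + (α + α) = 1 + 2/3 = 1
(α + ¬β) ⇔ ((β + α) + (α + α)) = 2/3 ⇔ 1 = 2/3
(β ⇒ (β + α)) ⇒ ((α + ¬β) ⇔ ((β + α) + (α + α))) = 1 ⇒ 2/3 = 2/3
(¬(β + α) ⇒ (((α + β) ⇒ β) ⇔ (β + (β ⇔ β)))) ⇒ ((β ⇒ (β + α)) ⇒ ((α + ¬β) ⇔ ((β + α) + (α + α)))) = 1 ⇒ 2/3 = 2/3
¬((¬α ⇒ β) + ¬¬α) + ((¬(β + α) ⇒ (((α + β) ⇒ β) ⇔ (β + (β ⇔ β)))) ⇒ ((β ⇒ (β + α)) ⇒ ((α + ¬β) ⇔ ((β + α) + (α + α))))) = 0 + 2/3 = 2/3

2/3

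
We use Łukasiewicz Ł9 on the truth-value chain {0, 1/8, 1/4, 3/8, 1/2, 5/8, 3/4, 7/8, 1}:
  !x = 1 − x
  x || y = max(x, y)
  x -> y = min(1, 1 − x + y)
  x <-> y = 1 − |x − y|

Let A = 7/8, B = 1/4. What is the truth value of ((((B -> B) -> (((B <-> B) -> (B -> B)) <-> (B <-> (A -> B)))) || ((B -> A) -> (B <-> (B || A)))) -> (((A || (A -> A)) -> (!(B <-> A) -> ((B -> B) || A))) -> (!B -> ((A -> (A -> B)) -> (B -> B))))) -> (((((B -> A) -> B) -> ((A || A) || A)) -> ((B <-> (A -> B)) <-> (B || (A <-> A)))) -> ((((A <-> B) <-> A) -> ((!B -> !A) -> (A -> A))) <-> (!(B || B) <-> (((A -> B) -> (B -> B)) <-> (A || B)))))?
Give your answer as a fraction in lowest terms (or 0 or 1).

1

B -> B = 1/4 -> 1/4 = 1
B <-> B = 1/4 <-> 1/4 = 1
B -> B = 1/4 -> 1/4 = 1
(B <-> B) -> (B -> B) = 1 -> 1 = 1
A -> B = 7/8 -> 1/4 = 3/8
B <-> (A -> B) = 1/4 <-> 3/8 = 7/8
((B <-> B) -> (B -> B)) <-> (B <-> (A -> B)) = 1 <-> 7/8 = 7/8
(B -> B) -> (((B <-> B) -> (B -> B)) <-> (B <-> (A -> B))) = 1 -> 7/8 = 7/8
B -> A = 1/4 -> 7/8 = 1
B || A = 1/4 || 7/8 = 7/8
B <-> (B || A) = 1/4 <-> 7/8 = 3/8
(B -> A) -> (B <-> (B || A)) = 1 -> 3/8 = 3/8
((B -> B) -> (((B <-> B) -> (B -> B)) <-> (B <-> (A -> B)))) || ((B -> A) -> (B <-> (B || A))) = 7/8 || 3/8 = 7/8
A -> A = 7/8 -> 7/8 = 1
A || (A -> A) = 7/8 || 1 = 1
B <-> A = 1/4 <-> 7/8 = 3/8
!(B <-> A) = !3/8 = 5/8
B -> B = 1/4 -> 1/4 = 1
(B -> B) || A = 1 || 7/8 = 1
!(B <-> A) -> ((B -> B) || A) = 5/8 -> 1 = 1
(A || (A -> A)) -> (!(B <-> A) -> ((B -> B) || A)) = 1 -> 1 = 1
!B = !1/4 = 3/4
A -> B = 7/8 -> 1/4 = 3/8
A -> (A -> B) = 7/8 -> 3/8 = 1/2
B -> B = 1/4 -> 1/4 = 1
(A -> (A -> B)) -> (B -> B) = 1/2 -> 1 = 1
!B -> ((A -> (A -> B)) -> (B -> B)) = 3/4 -> 1 = 1
((A || (A -> A)) -> (!(B <-> A) -> ((B -> B) || A))) -> (!B -> ((A -> (A -> B)) -> (B -> B))) = 1 -> 1 = 1
(((B -> B) -> (((B <-> B) -> (B -> B)) <-> (B <-> (A -> B)))) || ((B -> A) -> (B <-> (B || A)))) -> (((A || (A -> A)) -> (!(B <-> A) -> ((B -> B) || A))) -> (!B -> ((A -> (A -> B)) -> (B -> B)))) = 7/8 -> 1 = 1
B -> A = 1/4 -> 7/8 = 1
(B -> A) -> B = 1 -> 1/4 = 1/4
A || A = 7/8 || 7/8 = 7/8
(A || A) || A = 7/8 || 7/8 = 7/8
((B -> A) -> B) -> ((A || A) || A) = 1/4 -> 7/8 = 1
A -> B = 7/8 -> 1/4 = 3/8
B <-> (A -> B) = 1/4 <-> 3/8 = 7/8
A <-> A = 7/8 <-> 7/8 = 1
B || (A <-> A) = 1/4 || 1 = 1
(B <-> (A -> B)) <-> (B || (A <-> A)) = 7/8 <-> 1 = 7/8
(((B -> A) -> B) -> ((A || A) || A)) -> ((B <-> (A -> B)) <-> (B || (A <-> A))) = 1 -> 7/8 = 7/8
A <-> B = 7/8 <-> 1/4 = 3/8
(A <-> B) <-> A = 3/8 <-> 7/8 = 1/2
!B = !1/4 = 3/4
!A = !7/8 = 1/8
!B -> !A = 3/4 -> 1/8 = 3/8
A -> A = 7/8 -> 7/8 = 1
(!B -> !A) -> (A -> A) = 3/8 -> 1 = 1
((A <-> B) <-> A) -> ((!B -> !A) -> (A -> A)) = 1/2 -> 1 = 1
B || B = 1/4 || 1/4 = 1/4
!(B || B) = !1/4 = 3/4
A -> B = 7/8 -> 1/4 = 3/8
B -> B = 1/4 -> 1/4 = 1
(A -> B) -> (B -> B) = 3/8 -> 1 = 1
A || B = 7/8 || 1/4 = 7/8
((A -> B) -> (B -> B)) <-> (A || B) = 1 <-> 7/8 = 7/8
!(B || B) <-> (((A -> B) -> (B -> B)) <-> (A || B)) = 3/4 <-> 7/8 = 7/8
(((A <-> B) <-> A) -> ((!B -> !A) -> (A -> A))) <-> (!(B || B) <-> (((A -> B) -> (B -> B)) <-> (A || B))) = 1 <-> 7/8 = 7/8
((((B -> A) -> B) -> ((A || A) || A)) -> ((B <-> (A -> B)) <-> (B || (A <-> A)))) -> ((((A <-> B) <-> A) -> ((!B -> !A) -> (A -> A))) <-> (!(B || B) <-> (((A -> B) -> (B -> B)) <-> (A || B)))) = 7/8 -> 7/8 = 1
((((B -> B) -> (((B <-> B) -> (B -> B)) <-> (B <-> (A -> B)))) || ((B -> A) -> (B <-> (B || A)))) -> (((A || (A -> A)) -> (!(B <-> A) -> ((B -> B) || A))) -> (!B -> ((A -> (A -> B)) -> (B -> B))))) -> (((((B -> A) -> B) -> ((A || A) || A)) -> ((B <-> (A -> B)) <-> (B || (A <-> A)))) -> ((((A <-> B) <-> A) -> ((!B -> !A) -> (A -> A))) <-> (!(B || B) <-> (((A -> B) -> (B -> B)) <-> (A || B))))) = 1 -> 1 = 1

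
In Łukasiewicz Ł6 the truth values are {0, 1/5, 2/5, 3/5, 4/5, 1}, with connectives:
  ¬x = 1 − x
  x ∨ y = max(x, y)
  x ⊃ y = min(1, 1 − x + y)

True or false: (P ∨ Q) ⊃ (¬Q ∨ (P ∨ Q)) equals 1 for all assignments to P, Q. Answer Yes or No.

Yes

At P = 0, Q = 1/5, for instance:
P ∨ Q = 0 ∨ 1/5 = 1/5
¬Q = ¬1/5 = 4/5
¬Q ∨ (P ∨ Q) = 4/5 ∨ 1/5 = 4/5
(P ∨ Q) ⊃ (¬Q ∨ (P ∨ Q)) = 1/5 ⊃ 4/5 = 1
and checking the remaining 35 assignments likewise gives ≥ 1 in every case.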